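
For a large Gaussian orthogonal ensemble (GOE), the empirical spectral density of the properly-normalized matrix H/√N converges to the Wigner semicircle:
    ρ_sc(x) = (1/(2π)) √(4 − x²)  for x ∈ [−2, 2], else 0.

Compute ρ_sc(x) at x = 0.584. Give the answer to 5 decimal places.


ρ_sc(x) = (1/(2π)) √(4 − x²). With x = 0.584:
  4 − x² = 4 − (0.584)² = 4 − 0.341056 = 3.658944.
  √(4 − x²) = 1.912837.
  1/(2π) = 0.159155.
  ρ_sc(0.584) = 0.159155 · 1.912837 = 0.304437.

Rounded to 5 decimal places: ρ_sc(0.584) ≈ 0.30444.


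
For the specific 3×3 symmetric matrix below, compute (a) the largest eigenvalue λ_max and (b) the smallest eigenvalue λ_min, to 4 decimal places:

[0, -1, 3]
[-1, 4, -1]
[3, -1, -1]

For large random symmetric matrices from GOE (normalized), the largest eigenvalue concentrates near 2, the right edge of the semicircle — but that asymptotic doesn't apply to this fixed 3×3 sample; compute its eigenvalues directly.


Since M is real symmetric, all three eigenvalues are real; they are the roots of det(λI − M) = λ³ − (tr M) λ² + s λ − det M, where s is the sum of the principal 2×2 minors.
tr M = 0 + 4 + (-1) = 3.
s = (0·4 − (-1)²) + (0·(-1) − 3²) + (4·(-1) − (-1)²) = -1 + (-9) + (-5) = -15.
det M (expand along row 1) = 0·(-5) − (-1)·4 + 3·(-11) = -29.
Characteristic polynomial: λ³ − 3λ² − 15λ + 29 = 0.
Substitute λ = y + (tr M)/3 = y + 1.000000 to remove the quadratic term: y³ + p·y + q = 0 with p = s − (tr M)²/3 = -18.000000 and q = −2(tr M)³/27 + (tr M)·s/3 − det M = 12.000000.
Three real roots ⇒ use the trigonometric (Viète) form: r = 2√(−p/3) = 4.898979, φ = arccos(3q/(p·r)) = arccos(-0.408248) = 1.991331 rad.
y_k = r·cos(φ/3 − 2πk/3) for k = 0, 1, 2 gives y = 3.858784, 0.684483, -4.543267.
λ_k = y_k + 1.000000 gives λ = 4.8588, 1.6845, -3.5433 (check: the sum is 3.0000 = tr M).

Hence λ_max = 4.8588 and λ_min = -3.5433.


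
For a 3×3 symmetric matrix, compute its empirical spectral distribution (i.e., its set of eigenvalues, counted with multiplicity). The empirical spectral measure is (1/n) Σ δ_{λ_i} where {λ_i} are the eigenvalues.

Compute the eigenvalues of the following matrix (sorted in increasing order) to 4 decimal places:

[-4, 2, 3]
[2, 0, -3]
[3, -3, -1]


Since M is real symmetric, all three eigenvalues are real; they are the roots of det(λI − M) = λ³ − (tr M) λ² + s λ − det M, where s is the sum of the principal 2×2 minors.
tr M = -4 + 0 + (-1) = -5.
s = ((-4)·0 − 2²) + ((-4)·(-1) − 3²) + (0·(-1) − (-3)²) = -4 + (-5) + (-9) = -18.
det M (expand along row 1) = (-4)·(-9) − 2·7 + 3·(-6) = 4.
Characteristic polynomial: λ³ + 5λ² − 18λ − 4 = 0.
Substitute λ = y + (tr M)/3 = y − 1.666667 to remove the quadratic term: y³ + p·y + q = 0 with p = s − (tr M)²/3 = -26.333333 and q = −2(tr M)³/27 + (tr M)·s/3 − det M = 35.259259.
Three real roots ⇒ use the trigonometric (Viète) form: r = 2√(−p/3) = 5.925463, φ = arccos(3q/(p·r)) = arccos(-0.677901) = 2.315700 rad.
y_k = r·cos(φ/3 − 2πk/3) for k = 0, 1, 2 gives y = 4.246108, 1.456228, -5.702336.
λ_k = y_k − 1.666667 gives λ = 2.5794, -0.2104, -7.3690 (check: the sum is -5.0000 = tr M).

Eigenvalues sorted in increasing order: [-7.3690, -0.2104, 2.5794].


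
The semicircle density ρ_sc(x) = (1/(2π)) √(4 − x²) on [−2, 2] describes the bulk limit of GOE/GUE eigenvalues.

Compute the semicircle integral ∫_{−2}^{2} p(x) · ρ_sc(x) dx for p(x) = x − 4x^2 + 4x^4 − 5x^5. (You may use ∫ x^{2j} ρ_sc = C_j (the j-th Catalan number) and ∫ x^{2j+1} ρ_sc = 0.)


Write p(x) = Σ a_i x^i, split into monomials and integrate each against ρ_sc separately.
Using ∫ x^{2j} ρ_sc = C_j = (1/(j+1)) C(2j, j) (Catalan numbers) and ∫ x^{2j+1} ρ_sc = 0 (odd monomials vanish by symmetry):
  i = 1 (odd): ∫ x^1 ρ_sc = 0 (vanishes)
  i = 2 (even): a_2 · C_{1} = -4 · 1 = -4
  i = 4 (even): a_4 · C_{2} = 4 · 2 = 8
  i = 5 (odd): ∫ x^5 ρ_sc = 0 (vanishes)

Summing the contributions: ∫_{−2}^{2} p(x) ρ_sc(x) dx = (-4) + 8 = 4.


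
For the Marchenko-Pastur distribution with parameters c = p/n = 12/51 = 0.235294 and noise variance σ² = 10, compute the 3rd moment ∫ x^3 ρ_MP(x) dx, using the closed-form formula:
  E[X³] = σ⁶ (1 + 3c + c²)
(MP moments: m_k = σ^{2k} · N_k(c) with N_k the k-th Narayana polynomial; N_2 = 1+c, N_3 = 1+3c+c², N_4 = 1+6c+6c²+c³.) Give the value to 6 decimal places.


E[X³] = σ⁶ (1 + 3c + c²) (third MP moment). With σ² = 10 (so σ⁶ = 1000) and c = 12/51 = 0.235294: E[X³] = 1000 · (1 + 3·0.235294 + (0.235294)²) = 1000 · 1.761246.

So E[X^3] = 1761.245675.


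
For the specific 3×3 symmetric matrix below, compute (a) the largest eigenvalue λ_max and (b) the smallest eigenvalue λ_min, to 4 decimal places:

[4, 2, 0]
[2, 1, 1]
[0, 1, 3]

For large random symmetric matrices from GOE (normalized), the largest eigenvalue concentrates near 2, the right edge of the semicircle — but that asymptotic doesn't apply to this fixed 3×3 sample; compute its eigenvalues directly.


Since M is real symmetric, all three eigenvalues are real; they are the roots of det(λI − M) = λ³ − (tr M) λ² + s λ − det M, where s is the sum of the principal 2×2 minors.
tr M = 4 + 1 + 3 = 8.
s = (4·1 − 2²) + (4·3 − 0²) + (1·3 − 1²) = 0 + 12 + 2 = 14.
det M (expand along row 1) = 4·2 − 2·6 + 0·2 = -4.
Characteristic polynomial: λ³ − 8λ² + 14λ + 4 = 0.
Substitute λ = y + (tr M)/3 = y + 2.666667 to remove the quadratic term: y³ + p·y + q = 0 with p = s − (tr M)²/3 = -7.333333 and q = −2(tr M)³/27 + (tr M)·s/3 − det M = 3.407407.
Three real roots ⇒ use the trigonometric (Viète) form: r = 2√(−p/3) = 3.126944, φ = arccos(3q/(p·r)) = arccos(-0.445783) = 2.032845 rad.
y_k = r·cos(φ/3 − 2πk/3) for k = 0, 1, 2 gives y = 2.436108, 0.479699, -2.915807.
λ_k = y_k + 2.666667 gives λ = 5.1028, 3.1464, -0.2491 (check: the sum is 8.0000 = tr M).

Hence λ_max = 5.1028 and λ_min = -0.2491.


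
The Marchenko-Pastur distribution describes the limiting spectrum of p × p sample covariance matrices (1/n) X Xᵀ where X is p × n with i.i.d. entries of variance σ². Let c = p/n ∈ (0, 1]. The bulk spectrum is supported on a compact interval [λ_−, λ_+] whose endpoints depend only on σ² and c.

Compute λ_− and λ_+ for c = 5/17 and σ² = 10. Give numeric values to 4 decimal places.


c = 5/17 = 0.294118; √c = 0.542326.
λ_− = σ² (1 − √c)² = 10 · (1 − 0.542326)² = 10 · (0.457674)² = 2.094654.
λ_+ = σ² (1 + √c)² = 10 · (1 + 0.542326)² = 10 · (1.542326)² = 23.787699.

Rounded to 4 decimal places: λ_− ≈ 2.0947, λ_+ ≈ 23.7877.


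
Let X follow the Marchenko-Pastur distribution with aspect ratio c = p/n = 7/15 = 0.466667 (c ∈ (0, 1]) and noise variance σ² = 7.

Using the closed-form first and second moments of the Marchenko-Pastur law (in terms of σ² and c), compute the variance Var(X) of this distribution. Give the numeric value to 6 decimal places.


Recall the MP moments m_1 = E[X] = σ² and m_2 = E[X²] = σ⁴ (1 + c).
m_1 = E[X] = σ² = 7, so m_1² = 49.
m_2 = E[X²] = σ⁴ (1 + c) = 49 · (1 + 0.466667) = 49 · 1.466667 = 71.866667.
(Note m_2 − m_1² simplifies to c · σ⁴ = 0.466667 · 49.)

Var(X) = m_2 − m_1² = 71.866667 − 49 = 22.866667.


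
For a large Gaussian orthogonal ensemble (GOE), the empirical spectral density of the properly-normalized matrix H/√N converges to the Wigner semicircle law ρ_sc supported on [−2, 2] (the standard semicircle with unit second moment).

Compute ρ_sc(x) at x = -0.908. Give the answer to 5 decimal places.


ρ_sc(x) = (1/(2π)) √(4 − x²). With x = -0.908:
  4 − x² = 4 − (-0.908)² = 4 − 0.824464 = 3.175536.
  √(4 − x²) = 1.782003.
  1/(2π) = 0.159155.
  ρ_sc(-0.908) = 0.159155 · 1.782003 = 0.283615.

Rounded to 5 decimal places: ρ_sc(-0.908) ≈ 0.28361.


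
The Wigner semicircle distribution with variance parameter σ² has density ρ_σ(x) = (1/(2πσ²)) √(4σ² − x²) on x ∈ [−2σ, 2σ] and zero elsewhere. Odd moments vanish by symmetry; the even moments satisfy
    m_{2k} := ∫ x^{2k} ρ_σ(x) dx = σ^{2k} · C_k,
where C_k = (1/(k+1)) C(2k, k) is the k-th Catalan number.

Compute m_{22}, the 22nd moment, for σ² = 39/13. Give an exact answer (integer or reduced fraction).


By the scaled semicircle moment identity, m_{2k} = σ^{2k} · C_k with k = 11.
C_11 = (1/(k+1)) · C(2k, k) = (1/12) · C(22, 11) = (1/12) · 705432 = 58786.
σ^{2k} = (σ²)^k = (39/13)^11 = 177147.

Therefore m_{22} = σ^{22} · C_11 = 177147 · 58786 = 10413763542.


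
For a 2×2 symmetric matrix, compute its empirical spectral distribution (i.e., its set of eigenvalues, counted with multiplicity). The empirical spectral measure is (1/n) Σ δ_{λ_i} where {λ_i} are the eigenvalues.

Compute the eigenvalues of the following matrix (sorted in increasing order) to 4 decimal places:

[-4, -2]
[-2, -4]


Since M is real symmetric, both eigenvalues are real; they are the roots of det(λI − M) = λ² − (tr M) λ + det M.
tr M = -4 + (-4) = -8.
det M = (-4)·(-4) − (-2)² = 16 − 4 = 12.
Characteristic polynomial: λ² + 8λ + 12 = 0.
Discriminant Δ = (tr M)² − 4·det M = 64 − 48 = 16; √Δ = 4.000000.
λ = (tr M ± √Δ)/2 = (-8 ± 4.000000)/2, giving (tr M − √Δ)/2 = -6.0000 and (tr M + √Δ)/2 = -2.0000.

Eigenvalues sorted in increasing order: [-6.0000, -2.0000].


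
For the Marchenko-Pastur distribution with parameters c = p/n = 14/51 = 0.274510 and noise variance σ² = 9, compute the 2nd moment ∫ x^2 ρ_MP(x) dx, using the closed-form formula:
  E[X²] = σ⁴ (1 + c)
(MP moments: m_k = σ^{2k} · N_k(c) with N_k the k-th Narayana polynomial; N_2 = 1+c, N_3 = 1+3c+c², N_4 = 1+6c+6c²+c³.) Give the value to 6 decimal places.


E[X²] = σ⁴ (1 + c) (second MP moment). With σ² = 9 (so σ⁴ = 81) and c = 14/51 = 0.274510: E[X²] = 81 · (1 + 0.274510) = 81 · 1.274510.

So E[X^2] = 103.235294.


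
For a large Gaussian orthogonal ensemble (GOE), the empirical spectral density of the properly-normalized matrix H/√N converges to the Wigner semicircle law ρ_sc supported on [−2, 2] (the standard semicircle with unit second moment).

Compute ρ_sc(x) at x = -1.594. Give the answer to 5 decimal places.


ρ_sc(x) = (1/(2π)) √(4 − x²). With x = -1.594:
  4 − x² = 4 − (-1.594)² = 4 − 2.540836 = 1.459164.
  √(4 − x²) = 1.207959.
  1/(2π) = 0.159155.
  ρ_sc(-1.594) = 0.159155 · 1.207959 = 0.192253.

Rounded to 5 decimal places: ρ_sc(-1.594) ≈ 0.19225.


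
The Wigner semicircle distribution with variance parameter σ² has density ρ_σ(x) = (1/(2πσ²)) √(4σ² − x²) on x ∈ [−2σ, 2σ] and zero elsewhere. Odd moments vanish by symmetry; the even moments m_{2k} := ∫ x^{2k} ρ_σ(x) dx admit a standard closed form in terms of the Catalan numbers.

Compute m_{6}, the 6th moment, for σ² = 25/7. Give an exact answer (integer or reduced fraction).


By the scaled semicircle moment identity, m_{2k} = σ^{2k} · C_k with k = 3.
C_3 = (1/(k+1)) · C(2k, k) = (1/4) · C(6, 3) = (1/4) · 20 = 5.
σ^{2k} = (σ²)^k = (25/7)^3 = 15625/343.

Therefore m_{6} = σ^{6} · C_3 = (15625/343) · 5 = 78125/343.


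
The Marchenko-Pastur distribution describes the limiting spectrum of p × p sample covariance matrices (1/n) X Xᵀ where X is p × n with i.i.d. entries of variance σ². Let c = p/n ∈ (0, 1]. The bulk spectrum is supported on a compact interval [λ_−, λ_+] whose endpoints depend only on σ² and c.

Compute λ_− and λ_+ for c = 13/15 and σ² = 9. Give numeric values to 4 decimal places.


c = 13/15 = 0.866667; √c = 0.930949.
λ_− = σ² (1 − √c)² = 9 · (1 − 0.930949)² = 9 · (0.069051)² = 0.042912.
λ_+ = σ² (1 + √c)² = 9 · (1 + 0.930949)² = 9 · (1.930949)² = 33.557088.

Rounded to 4 decimal places: λ_− ≈ 0.0429, λ_+ ≈ 33.5571.


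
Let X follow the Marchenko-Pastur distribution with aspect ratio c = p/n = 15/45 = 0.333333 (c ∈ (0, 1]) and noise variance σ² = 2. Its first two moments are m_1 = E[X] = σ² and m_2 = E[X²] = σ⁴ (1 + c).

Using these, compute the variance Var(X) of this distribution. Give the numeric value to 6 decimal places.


m_1 = E[X] = σ² = 2, so m_1² = 4.
m_2 = E[X²] = σ⁴ (1 + c) = 4 · (1 + 0.333333) = 4 · 1.333333 = 5.333333.
(Note m_2 − m_1² simplifies to c · σ⁴ = 0.333333 · 4.)

Var(X) = m_2 − m_1² = 5.333333 − 4 = 1.333333.


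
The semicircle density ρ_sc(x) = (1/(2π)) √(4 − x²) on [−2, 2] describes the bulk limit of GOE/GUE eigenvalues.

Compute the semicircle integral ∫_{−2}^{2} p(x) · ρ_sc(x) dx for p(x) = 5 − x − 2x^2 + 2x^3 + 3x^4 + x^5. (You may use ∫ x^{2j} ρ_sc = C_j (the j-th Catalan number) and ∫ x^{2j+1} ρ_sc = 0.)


Write p(x) = Σ a_i x^i, split into monomials and integrate each against ρ_sc separately.
Using ∫ x^{2j} ρ_sc = C_j = (1/(j+1)) C(2j, j) (Catalan numbers) and ∫ x^{2j+1} ρ_sc = 0 (odd monomials vanish by symmetry):
  i = 0 (even): a_0 · C_{0} = 5 · 1 = 5
  i = 1 (odd): ∫ x^1 ρ_sc = 0 (vanishes)
  i = 2 (even): a_2 · C_{1} = -2 · 1 = -2
  i = 3 (odd): ∫ x^3 ρ_sc = 0 (vanishes)
  i = 4 (even): a_4 · C_{2} = 3 · 2 = 6
  i = 5 (odd): ∫ x^5 ρ_sc = 0 (vanishes)

Summing the contributions: ∫_{−2}^{2} p(x) ρ_sc(x) dx = 5 + (-2) + 6 = 9.


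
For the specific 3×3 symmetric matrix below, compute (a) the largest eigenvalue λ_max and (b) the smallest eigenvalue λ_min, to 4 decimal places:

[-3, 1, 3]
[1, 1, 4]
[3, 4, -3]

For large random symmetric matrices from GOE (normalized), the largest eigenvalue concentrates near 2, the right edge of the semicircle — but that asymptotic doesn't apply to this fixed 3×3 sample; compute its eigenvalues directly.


Since M is real symmetric, all three eigenvalues are real; they are the roots of det(λI − M) = λ³ − (tr M) λ² + s λ − det M, where s is the sum of the principal 2×2 minors.
tr M = -3 + 1 + (-3) = -5.
s = ((-3)·1 − 1²) + ((-3)·(-3) − 3²) + (1·(-3) − 4²) = -4 + 0 + (-19) = -23.
det M (expand along row 1) = (-3)·(-19) − 1·(-15) + 3·1 = 75.
Characteristic polynomial: λ³ + 5λ² − 23λ − 75 = 0.
Substitute λ = y + (tr M)/3 = y − 1.666667 to remove the quadratic term: y³ + p·y + q = 0 with p = s − (tr M)²/3 = -31.333333 and q = −2(tr M)³/27 + (tr M)·s/3 − det M = -27.407407.
Three real roots ⇒ use the trigonometric (Viète) form: r = 2√(−p/3) = 6.463573, φ = arccos(3q/(p·r)) = arccos(0.405985) = 1.152740 rad.
y_k = r·cos(φ/3 − 2πk/3) for k = 0, 1, 2 gives y = 5.992256, -0.897800, -5.094456.
λ_k = y_k − 1.666667 gives λ = 4.3256, -2.5645, -6.7611 (check: the sum is -5.0000 = tr M).

Hence λ_max = 4.3256 and λ_min = -6.7611.


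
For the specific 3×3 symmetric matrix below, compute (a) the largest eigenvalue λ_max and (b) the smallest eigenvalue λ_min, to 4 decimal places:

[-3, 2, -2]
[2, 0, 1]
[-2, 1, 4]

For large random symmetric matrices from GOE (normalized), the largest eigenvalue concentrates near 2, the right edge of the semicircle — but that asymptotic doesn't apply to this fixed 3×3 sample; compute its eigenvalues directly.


Since M is real symmetric, all three eigenvalues are real; they are the roots of det(λI − M) = λ³ − (tr M) λ² + s λ − det M, where s is the sum of the principal 2×2 minors.
tr M = -3 + 0 + 4 = 1.
s = ((-3)·0 − 2²) + ((-3)·4 − (-2)²) + (0·4 − 1²) = -4 + (-16) + (-1) = -21.
det M (expand along row 1) = (-3)·(-1) − 2·10 + (-2)·2 = -21.
Characteristic polynomial: λ³ − λ² − 21λ + 21 = 0.
Substitute λ = y + (tr M)/3 = y + 0.333333 to remove the quadratic term: y³ + p·y + q = 0 with p = s − (tr M)²/3 = -21.333333 and q = −2(tr M)³/27 + (tr M)·s/3 − det M = 13.925926.
Three real roots ⇒ use the trigonometric (Viète) form: r = 2√(−p/3) = 5.333333, φ = arccos(3q/(p·r)) = arccos(-0.367188) = 1.946780 rad.
y_k = r·cos(φ/3 − 2πk/3) for k = 0, 1, 2 gives y = 4.249242, 0.666667, -4.915909.
λ_k = y_k + 0.333333 gives λ = 4.5826, 1.0000, -4.5826 (check: the sum is 1.0000 = tr M).

Hence λ_max = 4.5826 and λ_min = -4.5826.


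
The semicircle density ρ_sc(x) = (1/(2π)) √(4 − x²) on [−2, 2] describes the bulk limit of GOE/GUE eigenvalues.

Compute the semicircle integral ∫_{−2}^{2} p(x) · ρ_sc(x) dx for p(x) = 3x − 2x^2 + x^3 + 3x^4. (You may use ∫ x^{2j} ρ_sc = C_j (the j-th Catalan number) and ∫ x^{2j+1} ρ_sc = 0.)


Write p(x) = Σ a_i x^i, split into monomials and integrate each against ρ_sc separately.
Using ∫ x^{2j} ρ_sc = C_j = (1/(j+1)) C(2j, j) (Catalan numbers) and ∫ x^{2j+1} ρ_sc = 0 (odd monomials vanish by symmetry):
  i = 1 (odd): ∫ x^1 ρ_sc = 0 (vanishes)
  i = 2 (even): a_2 · C_{1} = -2 · 1 = -2
  i = 3 (odd): ∫ x^3 ρ_sc = 0 (vanishes)
  i = 4 (even): a_4 · C_{2} = 3 · 2 = 6

Summing the contributions: ∫_{−2}^{2} p(x) ρ_sc(x) dx = (-2) + 6 = 4.


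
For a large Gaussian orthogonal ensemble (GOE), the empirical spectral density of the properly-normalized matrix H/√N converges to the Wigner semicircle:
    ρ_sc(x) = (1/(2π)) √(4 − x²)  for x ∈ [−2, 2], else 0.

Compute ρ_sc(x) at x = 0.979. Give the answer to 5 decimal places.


ρ_sc(x) = (1/(2π)) √(4 − x²). With x = 0.979:
  4 − x² = 4 − (0.979)² = 4 − 0.958441 = 3.041559.
  √(4 − x²) = 1.744007.
  1/(2π) = 0.159155.
  ρ_sc(0.979) = 0.159155 · 1.744007 = 0.277567.

Rounded to 5 decimal places: ρ_sc(0.979) ≈ 0.27757.


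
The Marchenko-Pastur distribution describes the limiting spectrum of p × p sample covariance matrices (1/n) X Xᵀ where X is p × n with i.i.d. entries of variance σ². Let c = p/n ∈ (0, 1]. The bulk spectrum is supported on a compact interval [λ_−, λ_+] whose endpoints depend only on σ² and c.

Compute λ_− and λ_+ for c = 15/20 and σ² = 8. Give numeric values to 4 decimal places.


c = 15/20 = 0.750000; √c = 0.866025.
λ_− = σ² (1 − √c)² = 8 · (1 − 0.866025)² = 8 · (0.133975)² = 0.143594.
λ_+ = σ² (1 + √c)² = 8 · (1 + 0.866025)² = 8 · (1.866025)² = 27.856406.

Rounded to 4 decimal places: λ_− ≈ 0.1436, λ_+ ≈ 27.8564.


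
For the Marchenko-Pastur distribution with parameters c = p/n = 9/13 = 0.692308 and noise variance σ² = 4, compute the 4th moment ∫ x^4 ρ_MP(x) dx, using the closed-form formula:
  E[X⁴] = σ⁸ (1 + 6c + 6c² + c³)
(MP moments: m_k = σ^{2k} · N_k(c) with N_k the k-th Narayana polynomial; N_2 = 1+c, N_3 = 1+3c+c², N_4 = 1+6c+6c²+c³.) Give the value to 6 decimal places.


E[X⁴] = σ⁸ (1 + 6c + 6c² + c³) (fourth MP moment). With σ² = 4 (so σ⁸ = 256) and c = 9/13 = 0.692308: E[X⁴] = 256 · (1 + 6·0.692308 + 6·(0.692308)² + (0.692308)³) = 256 · 8.361402.

So E[X^4] = 2140.518889.


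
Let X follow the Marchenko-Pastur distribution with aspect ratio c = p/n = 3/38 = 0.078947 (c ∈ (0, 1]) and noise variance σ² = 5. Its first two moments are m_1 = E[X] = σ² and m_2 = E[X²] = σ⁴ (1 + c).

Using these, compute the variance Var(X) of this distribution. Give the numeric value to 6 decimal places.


m_1 = E[X] = σ² = 5, so m_1² = 25.
m_2 = E[X²] = σ⁴ (1 + c) = 25 · (1 + 0.078947) = 25 · 1.078947 = 26.973684.
(Note m_2 − m_1² simplifies to c · σ⁴ = 0.078947 · 25.)

Var(X) = m_2 − m_1² = 26.973684 − 25 = 1.973684.


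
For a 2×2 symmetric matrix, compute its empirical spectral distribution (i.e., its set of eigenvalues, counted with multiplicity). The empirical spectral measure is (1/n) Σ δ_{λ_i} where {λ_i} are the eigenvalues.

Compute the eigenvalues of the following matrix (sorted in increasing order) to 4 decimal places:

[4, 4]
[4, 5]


Since M is real symmetric, both eigenvalues are real; they are the roots of det(λI − M) = λ² − (tr M) λ + det M.
tr M = 4 + 5 = 9.
det M = 4·5 − 4² = 20 − 16 = 4.
Characteristic polynomial: λ² − 9λ + 4 = 0.
Discriminant Δ = (tr M)² − 4·det M = 81 − 16 = 65; √Δ = 8.062258.
λ = (tr M ± √Δ)/2 = (9 ± 8.062258)/2, giving (tr M − √Δ)/2 = 0.4689 and (tr M + √Δ)/2 = 8.5311.

Eigenvalues sorted in increasing order: [0.4689, 8.5311].


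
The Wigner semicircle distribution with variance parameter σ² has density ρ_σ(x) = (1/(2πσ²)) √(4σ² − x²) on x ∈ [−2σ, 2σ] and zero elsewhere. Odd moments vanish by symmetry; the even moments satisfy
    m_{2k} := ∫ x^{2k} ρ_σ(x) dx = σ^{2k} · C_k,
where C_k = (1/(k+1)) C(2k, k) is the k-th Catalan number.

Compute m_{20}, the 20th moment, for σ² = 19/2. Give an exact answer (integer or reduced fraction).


By the scaled semicircle moment identity, m_{2k} = σ^{2k} · C_k with k = 10.
C_10 = (1/(k+1)) · C(2k, k) = (1/11) · C(20, 10) = (1/11) · 184756 = 16796.
σ^{2k} = (σ²)^k = (19/2)^10 = 6131066257801/1024.

Therefore m_{20} = σ^{20} · C_10 = (6131066257801/1024) · 16796 = 25744347216506399/256.


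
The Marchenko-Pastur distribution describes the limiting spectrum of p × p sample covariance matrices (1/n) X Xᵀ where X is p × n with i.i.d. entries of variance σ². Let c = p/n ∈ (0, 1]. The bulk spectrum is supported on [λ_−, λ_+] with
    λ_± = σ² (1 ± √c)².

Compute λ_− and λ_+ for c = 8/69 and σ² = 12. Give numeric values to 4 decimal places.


c = 8/69 = 0.115942; √c = 0.340503.
λ_− = σ² (1 − √c)² = 12 · (1 − 0.340503)² = 12 · (0.659497)² = 5.219242.
λ_+ = σ² (1 + √c)² = 12 · (1 + 0.340503)² = 12 · (1.340503)² = 21.563367.

Rounded to 4 decimal places: λ_− ≈ 5.2192, λ_+ ≈ 21.5634.


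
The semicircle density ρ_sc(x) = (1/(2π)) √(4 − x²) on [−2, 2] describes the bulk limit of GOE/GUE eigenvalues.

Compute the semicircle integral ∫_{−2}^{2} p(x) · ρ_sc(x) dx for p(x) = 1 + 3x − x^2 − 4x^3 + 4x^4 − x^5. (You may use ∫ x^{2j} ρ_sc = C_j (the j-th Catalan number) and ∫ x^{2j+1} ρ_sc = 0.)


Write p(x) = Σ a_i x^i, split into monomials and integrate each against ρ_sc separately.
Using ∫ x^{2j} ρ_sc = C_j = (1/(j+1)) C(2j, j) (Catalan numbers) and ∫ x^{2j+1} ρ_sc = 0 (odd monomials vanish by symmetry):
  i = 0 (even): a_0 · C_{0} = 1 · 1 = 1
  i = 1 (odd): ∫ x^1 ρ_sc = 0 (vanishes)
  i = 2 (even): a_2 · C_{1} = -1 · 1 = -1
  i = 3 (odd): ∫ x^3 ρ_sc = 0 (vanishes)
  i = 4 (even): a_4 · C_{2} = 4 · 2 = 8
  i = 5 (odd): ∫ x^5 ρ_sc = 0 (vanishes)

Summing the contributions: ∫_{−2}^{2} p(x) ρ_sc(x) dx = 1 + (-1) + 8 = 8.


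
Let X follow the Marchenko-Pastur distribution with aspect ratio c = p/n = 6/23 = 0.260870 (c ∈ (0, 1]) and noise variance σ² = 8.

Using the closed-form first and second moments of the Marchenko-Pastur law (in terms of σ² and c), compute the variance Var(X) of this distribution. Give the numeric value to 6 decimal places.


Recall the MP moments m_1 = E[X] = σ² and m_2 = E[X²] = σ⁴ (1 + c).
m_1 = E[X] = σ² = 8, so m_1² = 64.
m_2 = E[X²] = σ⁴ (1 + c) = 64 · (1 + 0.260870) = 64 · 1.260870 = 80.695652.
(Note m_2 − m_1² simplifies to c · σ⁴ = 0.260870 · 64.)

Var(X) = m_2 − m_1² = 80.695652 − 64 = 16.695652.


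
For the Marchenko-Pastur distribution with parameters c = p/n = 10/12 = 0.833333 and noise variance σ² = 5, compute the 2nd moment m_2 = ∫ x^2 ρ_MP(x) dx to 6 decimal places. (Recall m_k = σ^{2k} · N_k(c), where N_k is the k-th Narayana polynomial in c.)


E[X²] = σ⁴ (1 + c) (second MP moment). With σ² = 5 (so σ⁴ = 25) and c = 10/12 = 0.833333: E[X²] = 25 · (1 + 0.833333) = 25 · 1.833333.

So E[X^2] = 45.833333.


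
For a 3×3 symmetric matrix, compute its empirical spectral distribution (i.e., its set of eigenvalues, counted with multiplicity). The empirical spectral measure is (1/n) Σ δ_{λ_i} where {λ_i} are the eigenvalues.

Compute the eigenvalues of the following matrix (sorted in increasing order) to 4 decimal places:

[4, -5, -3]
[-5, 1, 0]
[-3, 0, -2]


Since M is real symmetric, all three eigenvalues are real; they are the roots of det(λI − M) = λ³ − (tr M) λ² + s λ − det M, where s is the sum of the principal 2×2 minors.
tr M = 4 + 1 + (-2) = 3.
s = (4·1 − (-5)²) + (4·(-2) − (-3)²) + (1·(-2) − 0²) = -21 + (-17) + (-2) = -40.
det M (expand along row 1) = 4·(-2) − (-5)·10 + (-3)·3 = 33.
Characteristic polynomial: λ³ − 3λ² − 40λ − 33 = 0.
Substitute λ = y + (tr M)/3 = y + 1.000000 to remove the quadratic term: y³ + p·y + q = 0 with p = s − (tr M)²/3 = -43.000000 and q = −2(tr M)³/27 + (tr M)·s/3 − det M = -75.000000.
Three real roots ⇒ use the trigonometric (Viète) form: r = 2√(−p/3) = 7.571878, φ = arccos(3q/(p·r)) = arccos(0.691052) = 0.807853 rad.
y_k = r·cos(φ/3 − 2πk/3) for k = 0, 1, 2 gives y = 7.298999, -1.904947, -5.394052.
λ_k = y_k + 1.000000 gives λ = 8.2990, -0.9049, -4.3941 (check: the sum is 3.0000 = tr M).

Eigenvalues sorted in increasing order: [-4.3941, -0.9049, 8.2990].


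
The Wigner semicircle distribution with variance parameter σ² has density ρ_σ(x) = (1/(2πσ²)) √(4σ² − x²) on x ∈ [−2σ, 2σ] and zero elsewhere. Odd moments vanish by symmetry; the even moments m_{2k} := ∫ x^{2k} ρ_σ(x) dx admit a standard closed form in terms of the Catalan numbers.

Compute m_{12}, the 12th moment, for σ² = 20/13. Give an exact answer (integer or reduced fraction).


By the scaled semicircle moment identity, m_{2k} = σ^{2k} · C_k with k = 6.
C_6 = (1/(k+1)) · C(2k, k) = (1/7) · C(12, 6) = (1/7) · 924 = 132.
σ^{2k} = (σ²)^k = (20/13)^6 = 64000000/4826809.

Therefore m_{12} = σ^{12} · C_6 = (64000000/4826809) · 132 = 8448000000/4826809.


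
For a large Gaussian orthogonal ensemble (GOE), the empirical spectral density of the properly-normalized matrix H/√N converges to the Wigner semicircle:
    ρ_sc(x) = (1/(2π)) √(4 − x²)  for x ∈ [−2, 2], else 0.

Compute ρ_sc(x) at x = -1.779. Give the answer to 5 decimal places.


ρ_sc(x) = (1/(2π)) √(4 − x²). With x = -1.779:
  4 − x² = 4 − (-1.779)² = 4 − 3.164841 = 0.835159.
  √(4 − x²) = 0.913870.
  1/(2π) = 0.159155.
  ρ_sc(-1.779) = 0.159155 · 0.913870 = 0.145447.

Rounded to 5 decimal places: ρ_sc(-1.779) ≈ 0.14545.


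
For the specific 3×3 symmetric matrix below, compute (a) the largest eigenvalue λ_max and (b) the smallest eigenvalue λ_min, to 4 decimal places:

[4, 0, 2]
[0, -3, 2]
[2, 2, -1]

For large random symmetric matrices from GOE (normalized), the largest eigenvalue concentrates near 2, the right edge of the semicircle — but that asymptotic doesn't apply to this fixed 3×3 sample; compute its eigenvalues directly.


Since M is real symmetric, all three eigenvalues are real; they are the roots of det(λI − M) = λ³ − (tr M) λ² + s λ − det M, where s is the sum of the principal 2×2 minors.
tr M = 4 + (-3) + (-1) = 0.
s = (4·(-3) − 0²) + (4·(-1) − 2²) + ((-3)·(-1) − 2²) = -12 + (-8) + (-1) = -21.
det M (expand along row 1) = 4·(-1) − 0·(-4) + 2·6 = 8.
Characteristic polynomial: λ³ − 21λ − 8 = 0.
Substitute λ = y + (tr M)/3 = y + 0.000000 to remove the quadratic term: y³ + p·y + q = 0 with p = s − (tr M)²/3 = -21.000000 and q = −2(tr M)³/27 + (tr M)·s/3 − det M = -8.000000.
Three real roots ⇒ use the trigonometric (Viète) form: r = 2√(−p/3) = 5.291503, φ = arccos(3q/(p·r)) = arccos(0.215980) = 1.353101 rad.
y_k = r·cos(φ/3 − 2πk/3) for k = 0, 1, 2 gives y = 4.762336, -0.383641, -4.378695.
λ_k = y_k + 0.000000 gives λ = 4.7623, -0.3836, -4.3787 (check: the sum is 0.0000 = tr M).

Hence λ_max = 4.7623 and λ_min = -4.3787.


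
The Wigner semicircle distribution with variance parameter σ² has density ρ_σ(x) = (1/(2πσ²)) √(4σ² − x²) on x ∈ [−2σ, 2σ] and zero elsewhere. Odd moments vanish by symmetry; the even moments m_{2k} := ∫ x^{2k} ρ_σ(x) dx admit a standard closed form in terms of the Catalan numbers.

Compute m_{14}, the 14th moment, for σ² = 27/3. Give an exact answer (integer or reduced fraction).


By the scaled semicircle moment identity, m_{2k} = σ^{2k} · C_k with k = 7.
C_7 = (1/(k+1)) · C(2k, k) = (1/8) · C(14, 7) = (1/8) · 3432 = 429.
σ^{2k} = (σ²)^k = (27/3)^7 = 4782969.

Therefore m_{14} = σ^{14} · C_7 = 4782969 · 429 = 2051893701.


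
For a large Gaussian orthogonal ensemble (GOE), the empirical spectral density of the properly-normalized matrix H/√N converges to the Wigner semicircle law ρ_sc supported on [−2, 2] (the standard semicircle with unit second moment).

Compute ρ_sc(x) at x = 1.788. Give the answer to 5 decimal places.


ρ_sc(x) = (1/(2π)) √(4 − x²). With x = 1.788:
  4 − x² = 4 − (1.788)² = 4 − 3.196944 = 0.803056.
  √(4 − x²) = 0.896134.
  1/(2π) = 0.159155.
  ρ_sc(1.788) = 0.159155 · 0.896134 = 0.142624.

Rounded to 5 decimal places: ρ_sc(1.788) ≈ 0.14262.


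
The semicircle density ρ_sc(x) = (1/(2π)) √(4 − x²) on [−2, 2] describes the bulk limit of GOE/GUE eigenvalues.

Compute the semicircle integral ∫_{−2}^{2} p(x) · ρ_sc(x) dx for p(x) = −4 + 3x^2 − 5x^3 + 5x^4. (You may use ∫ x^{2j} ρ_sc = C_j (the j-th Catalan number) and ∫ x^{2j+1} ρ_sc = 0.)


Write p(x) = Σ a_i x^i, split into monomials and integrate each against ρ_sc separately.
Using ∫ x^{2j} ρ_sc = C_j = (1/(j+1)) C(2j, j) (Catalan numbers) and ∫ x^{2j+1} ρ_sc = 0 (odd monomials vanish by symmetry):
  i = 0 (even): a_0 · C_{0} = -4 · 1 = -4
  i = 2 (even): a_2 · C_{1} = 3 · 1 = 3
  i = 3 (odd): ∫ x^3 ρ_sc = 0 (vanishes)
  i = 4 (even): a_4 · C_{2} = 5 · 2 = 10

Summing the contributions: ∫_{−2}^{2} p(x) ρ_sc(x) dx = (-4) + 3 + 10 = 9.


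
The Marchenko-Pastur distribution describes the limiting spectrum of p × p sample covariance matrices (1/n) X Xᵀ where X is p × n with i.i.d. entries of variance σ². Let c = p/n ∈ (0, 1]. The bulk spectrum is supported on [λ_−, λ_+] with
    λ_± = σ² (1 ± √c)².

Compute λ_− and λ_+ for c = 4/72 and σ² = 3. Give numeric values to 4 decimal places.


c = 4/72 = 0.055556; √c = 0.235702.
λ_− = σ² (1 − √c)² = 3 · (1 − 0.235702)² = 3 · (0.764298)² = 1.752453.
λ_+ = σ² (1 + √c)² = 3 · (1 + 0.235702)² = 3 · (1.235702)² = 4.580880.

Rounded to 4 decimal places: λ_− ≈ 1.7525, λ_+ ≈ 4.5809.


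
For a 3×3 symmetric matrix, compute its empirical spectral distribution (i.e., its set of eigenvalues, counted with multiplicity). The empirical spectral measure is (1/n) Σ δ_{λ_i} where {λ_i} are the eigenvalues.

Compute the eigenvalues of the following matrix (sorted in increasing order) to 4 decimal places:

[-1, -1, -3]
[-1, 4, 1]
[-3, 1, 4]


Since M is real symmetric, all three eigenvalues are real; they are the roots of det(λI − M) = λ³ − (tr M) λ² + s λ − det M, where s is the sum of the principal 2×2 minors.
tr M = -1 + 4 + 4 = 7.
s = ((-1)·4 − (-1)²) + ((-1)·4 − (-3)²) + (4·4 − 1²) = -5 + (-13) + 15 = -3.
det M (expand along row 1) = (-1)·15 − (-1)·(-1) + (-3)·11 = -49.
Characteristic polynomial: λ³ − 7λ² − 3λ + 49 = 0.
Substitute λ = y + (tr M)/3 = y + 2.333333 to remove the quadratic term: y³ + p·y + q = 0 with p = s − (tr M)²/3 = -19.333333 and q = −2(tr M)³/27 + (tr M)·s/3 − det M = 16.592593.
Three real roots ⇒ use the trigonometric (Viète) form: r = 2√(−p/3) = 5.077182, φ = arccos(3q/(p·r)) = arccos(-0.507114) = 2.102630 rad.
y_k = r·cos(φ/3 − 2πk/3) for k = 0, 1, 2 gives y = 3.880374, 0.895365, -4.775739.
λ_k = y_k + 2.333333 gives λ = 6.2137, 3.2287, -2.4424 (check: the sum is 7.0000 = tr M).

Eigenvalues sorted in increasing order: [-2.4424, 3.2287, 6.2137].


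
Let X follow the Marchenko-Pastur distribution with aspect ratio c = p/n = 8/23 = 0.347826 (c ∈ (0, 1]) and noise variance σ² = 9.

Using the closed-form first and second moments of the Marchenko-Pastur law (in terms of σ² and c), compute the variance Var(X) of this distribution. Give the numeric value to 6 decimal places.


Recall the MP moments m_1 = E[X] = σ² and m_2 = E[X²] = σ⁴ (1 + c).
m_1 = E[X] = σ² = 9, so m_1² = 81.
m_2 = E[X²] = σ⁴ (1 + c) = 81 · (1 + 0.347826) = 81 · 1.347826 = 109.173913.
(Note m_2 − m_1² simplifies to c · σ⁴ = 0.347826 · 81.)

Var(X) = m_2 − m_1² = 109.173913 − 81 = 28.173913.


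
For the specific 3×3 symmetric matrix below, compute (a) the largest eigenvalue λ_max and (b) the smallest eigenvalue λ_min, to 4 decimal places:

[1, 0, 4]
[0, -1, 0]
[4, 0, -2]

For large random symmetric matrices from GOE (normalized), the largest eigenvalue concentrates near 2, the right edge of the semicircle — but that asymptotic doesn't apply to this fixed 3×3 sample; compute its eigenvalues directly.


Since M is real symmetric, all three eigenvalues are real; they are the roots of det(λI − M) = λ³ − (tr M) λ² + s λ − det M, where s is the sum of the principal 2×2 minors.
tr M = 1 + (-1) + (-2) = -2.
s = (1·(-1) − 0²) + (1·(-2) − 4²) + ((-1)·(-2) − 0²) = -1 + (-18) + 2 = -17.
det M (expand along row 1) = 1·2 − 0·0 + 4·4 = 18.
Characteristic polynomial: λ³ + 2λ² − 17λ − 18 = 0.
Substitute λ = y + (tr M)/3 = y − 0.666667 to remove the quadratic term: y³ + p·y + q = 0 with p = s − (tr M)²/3 = -18.333333 and q = −2(tr M)³/27 + (tr M)·s/3 − det M = -6.074074.
Three real roots ⇒ use the trigonometric (Viète) form: r = 2√(−p/3) = 4.944132, φ = arccos(3q/(p·r)) = arccos(0.201034) = 1.368383 rad.
y_k = r·cos(φ/3 − 2πk/3) for k = 0, 1, 2 gives y = 4.438669, -0.333333, -4.105335.
λ_k = y_k − 0.666667 gives λ = 3.7720, -1.0000, -4.7720 (check: the sum is -2.0000 = tr M).

Hence λ_max = 3.7720 and λ_min = -4.7720.


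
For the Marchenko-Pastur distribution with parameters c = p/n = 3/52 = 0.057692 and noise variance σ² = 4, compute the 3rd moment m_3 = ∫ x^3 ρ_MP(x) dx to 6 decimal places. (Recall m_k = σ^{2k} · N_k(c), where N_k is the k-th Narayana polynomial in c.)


E[X³] = σ⁶ (1 + 3c + c²) (third MP moment). With σ² = 4 (so σ⁶ = 64) and c = 3/52 = 0.057692: E[X³] = 64 · (1 + 3·0.057692 + (0.057692)²) = 64 · 1.176405.

So E[X^3] = 75.289941.


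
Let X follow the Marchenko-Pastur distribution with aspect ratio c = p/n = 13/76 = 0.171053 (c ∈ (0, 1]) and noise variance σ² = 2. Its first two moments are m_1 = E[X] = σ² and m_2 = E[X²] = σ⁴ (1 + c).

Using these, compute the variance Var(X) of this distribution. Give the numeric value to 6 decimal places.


m_1 = E[X] = σ² = 2, so m_1² = 4.
m_2 = E[X²] = σ⁴ (1 + c) = 4 · (1 + 0.171053) = 4 · 1.171053 = 4.684211.
(Note m_2 − m_1² simplifies to c · σ⁴ = 0.171053 · 4.)

Var(X) = m_2 − m_1² = 4.684211 − 4 = 0.684211.


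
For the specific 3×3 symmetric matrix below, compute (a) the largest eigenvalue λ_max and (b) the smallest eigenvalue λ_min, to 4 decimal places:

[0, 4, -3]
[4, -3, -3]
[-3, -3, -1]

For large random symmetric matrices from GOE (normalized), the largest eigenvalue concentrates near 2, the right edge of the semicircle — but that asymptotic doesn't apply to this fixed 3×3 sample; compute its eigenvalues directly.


Since M is real symmetric, all three eigenvalues are real; they are the roots of det(λI − M) = λ³ − (tr M) λ² + s λ − det M, where s is the sum of the principal 2×2 minors.
tr M = 0 + (-3) + (-1) = -4.
s = (0·(-3) − 4²) + (0·(-1) − (-3)²) + ((-3)·(-1) − (-3)²) = -16 + (-9) + (-6) = -31.
det M (expand along row 1) = 0·(-6) − 4·(-13) + (-3)·(-21) = 115.
Characteristic polynomial: λ³ + 4λ² − 31λ − 115 = 0.
Substitute λ = y + (tr M)/3 = y − 1.333333 to remove the quadratic term: y³ + p·y + q = 0 with p = s − (tr M)²/3 = -36.333333 and q = −2(tr M)³/27 + (tr M)·s/3 − det M = -68.925926.
Three real roots ⇒ use the trigonometric (Viète) form: r = 2√(−p/3) = 6.960204, φ = arccos(3q/(p·r)) = arccos(0.817667) = 0.613449 rad.
y_k = r·cos(φ/3 − 2πk/3) for k = 0, 1, 2 gives y = 6.815196, -2.183605, -4.631591.
λ_k = y_k − 1.333333 gives λ = 5.4819, -3.5169, -5.9649 (check: the sum is -4.0000 = tr M).

Hence λ_max = 5.4819 and λ_min = -5.9649.


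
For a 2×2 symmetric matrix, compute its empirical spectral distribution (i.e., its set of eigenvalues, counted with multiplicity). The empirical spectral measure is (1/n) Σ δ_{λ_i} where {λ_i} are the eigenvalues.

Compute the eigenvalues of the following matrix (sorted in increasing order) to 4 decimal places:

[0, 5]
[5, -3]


Since M is real symmetric, both eigenvalues are real; they are the roots of det(λI − M) = λ² − (tr M) λ + det M.
tr M = 0 + (-3) = -3.
det M = 0·(-3) − 5² = 0 − 25 = -25.
Characteristic polynomial: λ² + 3λ − 25 = 0.
Discriminant Δ = (tr M)² − 4·det M = 9 − (-100) = 109; √Δ = 10.440307.
λ = (tr M ± √Δ)/2 = (-3 ± 10.440307)/2, giving (tr M − √Δ)/2 = -6.7202 and (tr M + √Δ)/2 = 3.7202.

Eigenvalues sorted in increasing order: [-6.7202, 3.7202].


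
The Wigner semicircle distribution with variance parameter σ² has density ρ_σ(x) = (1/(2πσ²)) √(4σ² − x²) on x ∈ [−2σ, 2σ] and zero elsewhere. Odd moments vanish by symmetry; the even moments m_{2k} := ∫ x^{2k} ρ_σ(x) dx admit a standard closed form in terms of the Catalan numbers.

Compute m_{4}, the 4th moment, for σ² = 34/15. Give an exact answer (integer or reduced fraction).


By the scaled semicircle moment identity, m_{2k} = σ^{2k} · C_k with k = 2.
C_2 = (1/(k+1)) · C(2k, k) = (1/3) · C(4, 2) = (1/3) · 6 = 2.
σ^{2k} = (σ²)^k = (34/15)^2 = 1156/225.

Therefore m_{4} = σ^{4} · C_2 = (1156/225) · 2 = 2312/225.


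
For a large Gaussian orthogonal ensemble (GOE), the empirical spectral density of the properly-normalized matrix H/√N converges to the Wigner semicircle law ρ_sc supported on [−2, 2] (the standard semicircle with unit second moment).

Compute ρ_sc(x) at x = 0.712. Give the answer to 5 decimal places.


ρ_sc(x) = (1/(2π)) √(4 − x²). With x = 0.712:
  4 − x² = 4 − (0.712)² = 4 − 0.506944 = 3.493056.
  √(4 − x²) = 1.868972.
  1/(2π) = 0.159155.
  ρ_sc(0.712) = 0.159155 · 1.868972 = 0.297456.

Rounded to 5 decimal places: ρ_sc(0.712) ≈ 0.29746.


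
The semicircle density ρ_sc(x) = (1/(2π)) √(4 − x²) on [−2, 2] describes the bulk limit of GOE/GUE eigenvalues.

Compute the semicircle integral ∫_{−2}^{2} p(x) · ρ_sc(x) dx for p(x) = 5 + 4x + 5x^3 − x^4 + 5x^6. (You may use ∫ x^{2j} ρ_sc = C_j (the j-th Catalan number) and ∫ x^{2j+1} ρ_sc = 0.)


Write p(x) = Σ a_i x^i, split into monomials and integrate each against ρ_sc separately.
Using ∫ x^{2j} ρ_sc = C_j = (1/(j+1)) C(2j, j) (Catalan numbers) and ∫ x^{2j+1} ρ_sc = 0 (odd monomials vanish by symmetry):
  i = 0 (even): a_0 · C_{0} = 5 · 1 = 5
  i = 1 (odd): ∫ x^1 ρ_sc = 0 (vanishes)
  i = 3 (odd): ∫ x^3 ρ_sc = 0 (vanishes)
  i = 4 (even): a_4 · C_{2} = -1 · 2 = -2
  i = 6 (even): a_6 · C_{3} = 5 · 5 = 25

Summing the contributions: ∫_{−2}^{2} p(x) ρ_sc(x) dx = 5 + (-2) + 25 = 28.


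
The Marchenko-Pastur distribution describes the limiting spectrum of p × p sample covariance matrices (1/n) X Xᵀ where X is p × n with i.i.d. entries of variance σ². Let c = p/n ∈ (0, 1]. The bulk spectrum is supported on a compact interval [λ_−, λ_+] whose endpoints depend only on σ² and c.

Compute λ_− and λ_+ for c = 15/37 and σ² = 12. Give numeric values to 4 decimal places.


c = 15/37 = 0.405405; √c = 0.636715.
λ_− = σ² (1 − √c)² = 12 · (1 − 0.636715)² = 12 · (0.363285)² = 1.583716.
λ_+ = σ² (1 + √c)² = 12 · (1 + 0.636715)² = 12 · (1.636715)² = 32.146014.

Rounded to 4 decimal places: λ_− ≈ 1.5837, λ_+ ≈ 32.1460.


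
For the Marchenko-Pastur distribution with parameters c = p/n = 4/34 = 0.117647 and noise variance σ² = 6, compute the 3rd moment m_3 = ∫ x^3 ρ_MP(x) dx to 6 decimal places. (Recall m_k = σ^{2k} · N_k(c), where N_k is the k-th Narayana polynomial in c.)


E[X³] = σ⁶ (1 + 3c + c²) (third MP moment). With σ² = 6 (so σ⁶ = 216) and c = 4/34 = 0.117647: E[X³] = 216 · (1 + 3·0.117647 + (0.117647)²) = 216 · 1.366782.

So E[X^3] = 295.224913.
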